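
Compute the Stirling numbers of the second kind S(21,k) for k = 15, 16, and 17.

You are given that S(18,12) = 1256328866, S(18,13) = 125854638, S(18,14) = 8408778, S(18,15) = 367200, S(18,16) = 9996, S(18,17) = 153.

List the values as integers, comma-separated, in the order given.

r19: T_19,13=13×125854638+1256328866=2892439160; T_19,14=14×8408778+125854638=243577530; T_19,15=15×367200+8408778=13916778; T_19,16=16×9996+367200=527136; T_19,17=17×153+9996=12597
r20: T_20,14=14×243577530+2892439160=6302524580; T_20,15=15×13916778+243577530=452329200; T_20,16=16×527136+13916778=22350954; T_20,17=17×12597+527136=741285
r21: T_21,15=15×452329200+6302524580=13087462580; T_21,16=16×22350954+452329200=809944464; T_21,17=17×741285+22350954=34952799
Read S(21,15) = 13087462580, S(21,16) = 809944464, S(21,17) = 34952799.

13087462580, 809944464, 34952799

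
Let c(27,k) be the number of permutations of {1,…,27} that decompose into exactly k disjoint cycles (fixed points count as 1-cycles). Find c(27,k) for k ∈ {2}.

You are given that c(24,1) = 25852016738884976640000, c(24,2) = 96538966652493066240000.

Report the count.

1554454559147562279567360000

i=25: T(25,1)=0+24·25852016738884976640000=620448401733239439360000 | T(25,2)=25852016738884976640000+24·96538966652493066240000=2342787216398718566400000
i=26: T(26,1)=0+25·620448401733239439360000=15511210043330985984000000 | T(26,2)=620448401733239439360000+25·2342787216398718566400000=59190128811701203599360000
i=27: T(27,2)=15511210043330985984000000+26·59190128811701203599360000=1554454559147562279567360000
Read c(27,2) = 1554454559147562279567360000.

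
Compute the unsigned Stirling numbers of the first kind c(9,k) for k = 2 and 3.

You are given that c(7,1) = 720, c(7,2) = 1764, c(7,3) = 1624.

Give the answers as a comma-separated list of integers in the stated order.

109584, 118124

r8: T_8,1=7×720+0=5040; T_8,2=7×1764+720=13068; T_8,3=7×1624+1764=13132
r9: T_9,2=8×13068+5040=109584; T_9,3=8×13132+13068=118124
Read c(9,2) = 109584, c(9,3) = 118124.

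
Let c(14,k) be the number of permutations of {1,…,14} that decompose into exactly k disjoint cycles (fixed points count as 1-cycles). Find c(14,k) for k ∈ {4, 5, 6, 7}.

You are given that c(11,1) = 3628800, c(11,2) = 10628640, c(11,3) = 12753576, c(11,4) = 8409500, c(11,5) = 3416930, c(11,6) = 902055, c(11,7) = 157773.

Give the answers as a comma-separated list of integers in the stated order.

20313753096, 9957703756, 3336118786, 790943153

i=12: T(12,2)=3628800+11·10628640=120543840 | T(12,3)=10628640+11·12753576=150917976 | T(12,4)=12753576+11·8409500=105258076 | T(12,5)=8409500+11·3416930=45995730 | T(12,6)=3416930+11·902055=13339535 | T(12,7)=902055+11·157773=2637558
i=13: T(13,3)=120543840+12·150917976=1931559552 | T(13,4)=150917976+12·105258076=1414014888 | T(13,5)=105258076+12·45995730=657206836 | T(13,6)=45995730+12·13339535=206070150 | T(13,7)=13339535+12·2637558=44990231
i=14: T(14,4)=1931559552+13·1414014888=20313753096 | T(14,5)=1414014888+13·657206836=9957703756 | T(14,6)=657206836+13·206070150=3336118786 | T(14,7)=206070150+13·44990231=790943153
Read c(14,4) = 20313753096, c(14,5) = 9957703756, c(14,6) = 3336118786, c(14,7) = 790943153.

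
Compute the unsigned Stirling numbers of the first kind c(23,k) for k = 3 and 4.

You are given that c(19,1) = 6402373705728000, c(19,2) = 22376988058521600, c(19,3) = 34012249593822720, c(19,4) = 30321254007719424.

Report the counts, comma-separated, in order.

6756146673770930688000, 6548684852703068697600

@20  (20,1):6402373705728000·19+0→121645100408832000, (20,2):22376988058521600·19+6402373705728000→431565146817638400, (20,3):34012249593822720·19+22376988058521600→668609730341153280, (20,4):30321254007719424·19+34012249593822720→610116075740491776
@21  (21,1):121645100408832000·20+0→2432902008176640000, (21,2):431565146817638400·20+121645100408832000→8752948036761600000, (21,3):668609730341153280·20+431565146817638400→13803759753640704000, (21,4):610116075740491776·20+668609730341153280→12870931245150988800
@22  (22,2):8752948036761600000·21+2432902008176640000→186244810780170240000, (22,3):13803759753640704000·21+8752948036761600000→298631902863216384000, (22,4):12870931245150988800·21+13803759753640704000→284093315901811468800
@23  (23,3):298631902863216384000·22+186244810780170240000→6756146673770930688000, (23,4):284093315901811468800·22+298631902863216384000→6548684852703068697600
Read c(23,3) = 6756146673770930688000, c(23,4) = 6548684852703068697600.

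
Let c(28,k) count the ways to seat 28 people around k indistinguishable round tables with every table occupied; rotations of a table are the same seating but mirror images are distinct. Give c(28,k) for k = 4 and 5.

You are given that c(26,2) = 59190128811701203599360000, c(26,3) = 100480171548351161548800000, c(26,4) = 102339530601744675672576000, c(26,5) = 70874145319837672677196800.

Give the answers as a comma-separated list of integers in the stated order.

r27: T_27,3=26×100480171548351161548800000+59190128811701203599360000=2671674589068831403868160000; T_27,4=26×102339530601744675672576000+100480171548351161548800000=2761307967193712729035776000; T_27,5=26×70874145319837672677196800+102339530601744675672576000=1945067308917524165279692800
r28: T_28,4=27×2761307967193712729035776000+2671674589068831403868160000=77226989703299075087834112000; T_28,5=27×1945067308917524165279692800+2761307967193712729035776000=55278125307966865191587481600
Read c(28,4) = 77226989703299075087834112000, c(28,5) = 55278125307966865191587481600.

77226989703299075087834112000, 55278125307966865191587481600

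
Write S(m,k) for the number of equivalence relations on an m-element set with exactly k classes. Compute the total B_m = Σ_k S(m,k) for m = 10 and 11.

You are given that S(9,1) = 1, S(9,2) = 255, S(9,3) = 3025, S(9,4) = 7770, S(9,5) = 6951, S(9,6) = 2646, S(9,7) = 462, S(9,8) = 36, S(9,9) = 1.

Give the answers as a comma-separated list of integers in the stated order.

row 10: T[10][1]=1·1+0=1  T[10][2]=2·255+1=511  T[10][3]=3·3025+255=9330  T[10][4]=4·7770+3025=34105  T[10][5]=5·6951+7770=42525  T[10][6]=6·2646+6951=22827  T[10][7]=7·462+2646=5880  T[10][8]=8·36+462=750  T[10][9]=9·1+36=45  T[10][10]=10·0+1=1
row 11: T[11][1]=1·1+0=1  T[11][2]=2·511+1=1023  T[11][3]=3·9330+511=28501  T[11][4]=4·34105+9330=145750  T[11][5]=5·42525+34105=246730  T[11][6]=6·22827+42525=179487  T[11][7]=7·5880+22827=63987  T[11][8]=8·750+5880=11880  T[11][9]=9·45+750=1155  T[11][10]=10·1+45=55  T[11][11]=11·0+1=1
B_10 = ΣS(10,k) = 1+511+9330+34105+42525+22827+5880+750+45+1 = 115975
B_11 = ΣS(11,k) = 1+1023+28501+145750+246730+179487+63987+11880+1155+55+1 = 678570

115975, 678570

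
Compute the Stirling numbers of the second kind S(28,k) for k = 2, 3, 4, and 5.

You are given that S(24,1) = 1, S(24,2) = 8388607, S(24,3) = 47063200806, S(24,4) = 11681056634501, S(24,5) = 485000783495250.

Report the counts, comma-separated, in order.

@25  (25,1):1·1+0→1, (25,2):8388607·2+1→16777215, (25,3):47063200806·3+8388607→141197991025, (25,4):11681056634501·4+47063200806→46771289738810, (25,5):485000783495250·5+11681056634501→2436684974110751
@26  (26,1):1·1+0→1, (26,2):16777215·2+1→33554431, (26,3):141197991025·3+16777215→423610750290, (26,4):46771289738810·4+141197991025→187226356946265, (26,5):2436684974110751·5+46771289738810→12230196160292565
@27  (27,1):1·1+0→1, (27,2):33554431·2+1→67108863, (27,3):423610750290·3+33554431→1270865805301, (27,4):187226356946265·4+423610750290→749329038535350, (27,5):12230196160292565·5+187226356946265→61338207158409090
@28  (28,2):67108863·2+1→134217727, (28,3):1270865805301·3+67108863→3812664524766, (28,4):749329038535350·4+1270865805301→2998587019946701, (28,5):61338207158409090·5+749329038535350→307440364830580800
Read S(28,2) = 134217727, S(28,3) = 3812664524766, S(28,4) = 2998587019946701, S(28,5) = 307440364830580800.

134217727, 3812664524766, 2998587019946701, 307440364830580800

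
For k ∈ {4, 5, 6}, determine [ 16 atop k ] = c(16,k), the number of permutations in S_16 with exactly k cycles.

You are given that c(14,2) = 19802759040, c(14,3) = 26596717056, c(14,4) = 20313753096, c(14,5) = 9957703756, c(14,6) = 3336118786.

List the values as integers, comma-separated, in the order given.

5056995703824, 2706813345600, 1009672107080

@15  (15,3):26596717056·14+19802759040→392156797824, (15,4):20313753096·14+26596717056→310989260400, (15,5):9957703756·14+20313753096→159721605680, (15,6):3336118786·14+9957703756→56663366760
@16  (16,4):310989260400·15+392156797824→5056995703824, (16,5):159721605680·15+310989260400→2706813345600, (16,6):56663366760·15+159721605680→1009672107080
Read c(16,4) = 5056995703824, c(16,5) = 2706813345600, c(16,6) = 1009672107080.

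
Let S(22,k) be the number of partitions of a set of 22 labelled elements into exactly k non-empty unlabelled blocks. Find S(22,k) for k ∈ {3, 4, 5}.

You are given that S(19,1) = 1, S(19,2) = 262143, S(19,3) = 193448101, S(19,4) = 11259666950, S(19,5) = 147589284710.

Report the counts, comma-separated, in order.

[20] T[20,1]:1*1+0=1 · T[20,2]:2*262143+1=524287 · T[20,3]:3*193448101+262143=580606446 · T[20,4]:4*11259666950+193448101=45232115901 · T[20,5]:5*147589284710+11259666950=749206090500
[21] T[21,2]:2*524287+1=1048575 · T[21,3]:3*580606446+524287=1742343625 · T[21,4]:4*45232115901+580606446=181509070050 · T[21,5]:5*749206090500+45232115901=3791262568401
[22] T[22,3]:3*1742343625+1048575=5228079450 · T[22,4]:4*181509070050+1742343625=727778623825 · T[22,5]:5*3791262568401+181509070050=19137821912055
Read S(22,3) = 5228079450, S(22,4) = 727778623825, S(22,5) = 19137821912055.

5228079450, 727778623825, 19137821912055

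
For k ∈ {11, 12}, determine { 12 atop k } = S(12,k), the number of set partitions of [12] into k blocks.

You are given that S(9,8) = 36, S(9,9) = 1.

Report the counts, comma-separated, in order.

66, 1

@10  (10,9):1·9+36→45, (10,10):0·10+1→1
@11  (11,10):1·10+45→55, (11,11):0·11+1→1
@12  (12,11):1·11+55→66, (12,12):0·12+1→1
Read S(12,11) = 66, S(12,12) = 1.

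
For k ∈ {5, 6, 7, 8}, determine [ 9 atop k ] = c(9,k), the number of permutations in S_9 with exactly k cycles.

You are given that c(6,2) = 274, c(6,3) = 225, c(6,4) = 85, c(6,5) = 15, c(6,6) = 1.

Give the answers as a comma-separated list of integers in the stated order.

r7: T_7,3=6×225+274=1624; T_7,4=6×85+225=735; T_7,5=6×15+85=175; T_7,6=6×1+15=21; T_7,7=6×0+1=1
r8: T_8,4=7×735+1624=6769; T_8,5=7×175+735=1960; T_8,6=7×21+175=322; T_8,7=7×1+21=28; T_8,8=7×0+1=1
r9: T_9,5=8×1960+6769=22449; T_9,6=8×322+1960=4536; T_9,7=8×28+322=546; T_9,8=8×1+28=36
Read c(9,5) = 22449, c(9,6) = 4536, c(9,7) = 546, c(9,8) = 36.

22449, 4536, 546, 36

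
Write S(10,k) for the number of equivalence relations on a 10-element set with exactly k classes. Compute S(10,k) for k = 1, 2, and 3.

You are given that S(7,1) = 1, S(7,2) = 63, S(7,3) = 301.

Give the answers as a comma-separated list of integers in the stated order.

r8: T_8,1=1×1+0=1; T_8,2=2×63+1=127; T_8,3=3×301+63=966
r9: T_9,1=1×1+0=1; T_9,2=2×127+1=255; T_9,3=3×966+127=3025
r10: T_10,1=1×1+0=1; T_10,2=2×255+1=511; T_10,3=3×3025+255=9330
Read S(10,1) = 1, S(10,2) = 511, S(10,3) = 9330.

1, 511, 9330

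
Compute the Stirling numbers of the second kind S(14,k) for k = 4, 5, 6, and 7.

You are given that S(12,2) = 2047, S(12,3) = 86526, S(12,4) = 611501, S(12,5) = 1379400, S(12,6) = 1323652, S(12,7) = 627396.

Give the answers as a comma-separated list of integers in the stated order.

i=13: T(13,3)=2047+3·86526=261625 | T(13,4)=86526+4·611501=2532530 | T(13,5)=611501+5·1379400=7508501 | T(13,6)=1379400+6·1323652=9321312 | T(13,7)=1323652+7·627396=5715424
i=14: T(14,4)=261625+4·2532530=10391745 | T(14,5)=2532530+5·7508501=40075035 | T(14,6)=7508501+6·9321312=63436373 | T(14,7)=9321312+7·5715424=49329280
Read S(14,4) = 10391745, S(14,5) = 40075035, S(14,6) = 63436373, S(14,7) = 49329280.

10391745, 40075035, 63436373, 49329280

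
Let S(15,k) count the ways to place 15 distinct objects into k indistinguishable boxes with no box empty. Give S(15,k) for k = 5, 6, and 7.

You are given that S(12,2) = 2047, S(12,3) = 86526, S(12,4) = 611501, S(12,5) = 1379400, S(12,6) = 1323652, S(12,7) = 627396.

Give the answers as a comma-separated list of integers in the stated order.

r13: T_13,3=3×86526+2047=261625; T_13,4=4×611501+86526=2532530; T_13,5=5×1379400+611501=7508501; T_13,6=6×1323652+1379400=9321312; T_13,7=7×627396+1323652=5715424
r14: T_14,4=4×2532530+261625=10391745; T_14,5=5×7508501+2532530=40075035; T_14,6=6×9321312+7508501=63436373; T_14,7=7×5715424+9321312=49329280
r15: T_15,5=5×40075035+10391745=210766920; T_15,6=6×63436373+40075035=420693273; T_15,7=7×49329280+63436373=408741333
Read S(15,5) = 210766920, S(15,6) = 420693273, S(15,7) = 408741333.

210766920, 420693273, 408741333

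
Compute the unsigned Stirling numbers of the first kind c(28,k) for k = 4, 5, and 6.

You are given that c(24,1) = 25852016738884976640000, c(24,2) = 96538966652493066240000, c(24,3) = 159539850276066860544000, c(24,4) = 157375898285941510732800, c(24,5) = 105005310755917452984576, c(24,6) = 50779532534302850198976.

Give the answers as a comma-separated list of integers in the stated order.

r25: T_25,1=24×25852016738884976640000+0=620448401733239439360000; T_25,2=24×96538966652493066240000+25852016738884976640000=2342787216398718566400000; T_25,3=24×159539850276066860544000+96538966652493066240000=3925495373278097719296000; T_25,4=24×157375898285941510732800+159539850276066860544000=3936561409138663118131200; T_25,5=24×105005310755917452984576+157375898285941510732800=2677503356427960382362624; T_25,6=24×50779532534302850198976+105005310755917452984576=1323714091579185857760000
r26: T_26,2=25×2342787216398718566400000+620448401733239439360000=59190128811701203599360000; T_26,3=25×3925495373278097719296000+2342787216398718566400000=100480171548351161548800000; T_26,4=25×3936561409138663118131200+3925495373278097719296000=102339530601744675672576000; T_26,5=25×2677503356427960382362624+3936561409138663118131200=70874145319837672677196800; T_26,6=25×1323714091579185857760000+2677503356427960382362624=35770355645907606826362624
r27: T_27,3=26×100480171548351161548800000+59190128811701203599360000=2671674589068831403868160000; T_27,4=26×102339530601744675672576000+100480171548351161548800000=2761307967193712729035776000; T_27,5=26×70874145319837672677196800+102339530601744675672576000=1945067308917524165279692800; T_27,6=26×35770355645907606826362624+70874145319837672677196800=1000903392113435450162625024
r28: T_28,4=27×2761307967193712729035776000+2671674589068831403868160000=77226989703299075087834112000; T_28,5=27×1945067308917524165279692800+2761307967193712729035776000=55278125307966865191587481600; T_28,6=27×1000903392113435450162625024+1945067308917524165279692800=28969458895980281319670568448
Read c(28,4) = 77226989703299075087834112000, c(28,5) = 55278125307966865191587481600, c(28,6) = 28969458895980281319670568448.

77226989703299075087834112000, 55278125307966865191587481600, 28969458895980281319670568448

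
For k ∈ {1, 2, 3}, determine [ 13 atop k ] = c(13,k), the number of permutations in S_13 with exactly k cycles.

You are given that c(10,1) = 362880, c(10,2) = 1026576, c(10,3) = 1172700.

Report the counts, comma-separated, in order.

[11] T[11,1]:10*362880+0=3628800 · T[11,2]:10*1026576+362880=10628640 · T[11,3]:10*1172700+1026576=12753576
[12] T[12,1]:11*3628800+0=39916800 · T[12,2]:11*10628640+3628800=120543840 · T[12,3]:11*12753576+10628640=150917976
[13] T[13,1]:12*39916800+0=479001600 · T[13,2]:12*120543840+39916800=1486442880 · T[13,3]:12*150917976+120543840=1931559552
Read c(13,1) = 479001600, c(13,2) = 1486442880, c(13,3) = 1931559552.

479001600, 1486442880, 1931559552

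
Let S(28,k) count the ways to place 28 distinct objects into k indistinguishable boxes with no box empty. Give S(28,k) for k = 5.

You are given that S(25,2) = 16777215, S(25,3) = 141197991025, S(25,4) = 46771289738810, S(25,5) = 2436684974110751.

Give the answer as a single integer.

307440364830580800

r26: T_26,3=3×141197991025+16777215=423610750290; T_26,4=4×46771289738810+141197991025=187226356946265; T_26,5=5×2436684974110751+46771289738810=12230196160292565
r27: T_27,4=4×187226356946265+423610750290=749329038535350; T_27,5=5×12230196160292565+187226356946265=61338207158409090
r28: T_28,5=5×61338207158409090+749329038535350=307440364830580800
Read S(28,5) = 307440364830580800.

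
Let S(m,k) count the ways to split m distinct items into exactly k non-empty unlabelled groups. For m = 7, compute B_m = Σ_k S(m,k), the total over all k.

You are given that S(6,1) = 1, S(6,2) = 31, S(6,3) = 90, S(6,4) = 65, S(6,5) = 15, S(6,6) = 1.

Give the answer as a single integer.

877

row 7: T[7][1]=1·1+0=1  T[7][2]=2·31+1=63  T[7][3]=3·90+31=301  T[7][4]=4·65+90=350  T[7][5]=5·15+65=140  T[7][6]=6·1+15=21  T[7][7]=7·0+1=1
B_7 = ΣS(7,k) = 1+63+301+350+140+21+1 = 877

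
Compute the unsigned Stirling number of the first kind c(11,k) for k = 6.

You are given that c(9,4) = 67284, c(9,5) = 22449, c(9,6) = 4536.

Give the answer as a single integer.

row 10: T[10][5]=9·22449+67284=269325  T[10][6]=9·4536+22449=63273
row 11: T[11][6]=10·63273+269325=902055
Read c(11,6) = 902055.

902055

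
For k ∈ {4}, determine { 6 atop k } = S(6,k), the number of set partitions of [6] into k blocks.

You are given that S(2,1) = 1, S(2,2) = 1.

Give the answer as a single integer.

65

i=3: T(3,1)=0+1·1=1 | T(3,2)=1+2·1=3 | T(3,3)=1+3·0=1
i=4: T(4,2)=1+2·3=7 | T(4,3)=3+3·1=6 | T(4,4)=1+4·0=1
i=5: T(5,3)=7+3·6=25 | T(5,4)=6+4·1=10
i=6: T(6,4)=25+4·10=65
Read S(6,4) = 65.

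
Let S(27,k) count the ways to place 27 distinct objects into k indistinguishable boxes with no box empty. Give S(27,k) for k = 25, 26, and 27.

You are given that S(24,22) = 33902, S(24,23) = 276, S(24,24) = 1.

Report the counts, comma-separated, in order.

55575, 351, 1

i=25: T(25,23)=33902+23·276=40250 | T(25,24)=276+24·1=300 | T(25,25)=1+25·0=1
i=26: T(26,24)=40250+24·300=47450 | T(26,25)=300+25·1=325 | T(26,26)=1+26·0=1
i=27: T(27,25)=47450+25·325=55575 | T(27,26)=325+26·1=351 | T(27,27)=1+27·0=1
Read S(27,25) = 55575, S(27,26) = 351, S(27,27) = 1.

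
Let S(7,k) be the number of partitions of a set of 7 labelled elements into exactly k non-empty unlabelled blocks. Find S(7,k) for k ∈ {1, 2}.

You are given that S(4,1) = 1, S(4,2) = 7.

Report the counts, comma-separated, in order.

1, 63

@5  (5,1):1·1+0→1, (5,2):7·2+1→15
@6  (6,1):1·1+0→1, (6,2):15·2+1→31
@7  (7,1):1·1+0→1, (7,2):31·2+1→63
Read S(7,1) = 1, S(7,2) = 63.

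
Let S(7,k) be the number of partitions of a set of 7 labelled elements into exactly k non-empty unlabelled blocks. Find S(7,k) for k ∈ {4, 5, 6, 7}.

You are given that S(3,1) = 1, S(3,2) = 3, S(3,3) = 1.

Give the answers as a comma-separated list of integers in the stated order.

r4: T_4,1=1×1+0=1; T_4,2=2×3+1=7; T_4,3=3×1+3=6; T_4,4=4×0+1=1
r5: T_5,2=2×7+1=15; T_5,3=3×6+7=25; T_5,4=4×1+6=10; T_5,5=5×0+1=1
r6: T_6,3=3×25+15=90; T_6,4=4×10+25=65; T_6,5=5×1+10=15; T_6,6=6×0+1=1
r7: T_7,4=4×65+90=350; T_7,5=5×15+65=140; T_7,6=6×1+15=21; T_7,7=7×0+1=1
Read S(7,4) = 350, S(7,5) = 140, S(7,6) = 21, S(7,7) = 1.

350, 140, 21, 1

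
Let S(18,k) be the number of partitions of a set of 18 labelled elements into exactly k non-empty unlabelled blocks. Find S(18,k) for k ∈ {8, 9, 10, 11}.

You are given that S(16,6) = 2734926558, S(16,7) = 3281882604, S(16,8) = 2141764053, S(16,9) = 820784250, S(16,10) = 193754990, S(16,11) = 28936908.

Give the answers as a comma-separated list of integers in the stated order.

189036065010, 106175395755, 37112163803, 8391004908

i=17: T(17,7)=2734926558+7·3281882604=25708104786 | T(17,8)=3281882604+8·2141764053=20415995028 | T(17,9)=2141764053+9·820784250=9528822303 | T(17,10)=820784250+10·193754990=2758334150 | T(17,11)=193754990+11·28936908=512060978
i=18: T(18,8)=25708104786+8·20415995028=189036065010 | T(18,9)=20415995028+9·9528822303=106175395755 | T(18,10)=9528822303+10·2758334150=37112163803 | T(18,11)=2758334150+11·512060978=8391004908
Read S(18,8) = 189036065010, S(18,9) = 106175395755, S(18,10) = 37112163803, S(18,11) = 8391004908.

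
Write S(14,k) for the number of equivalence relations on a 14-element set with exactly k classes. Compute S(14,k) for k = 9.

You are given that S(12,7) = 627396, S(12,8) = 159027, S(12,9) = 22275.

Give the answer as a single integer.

5135130

[13] T[13,8]:8*159027+627396=1899612 · T[13,9]:9*22275+159027=359502
[14] T[14,9]:9*359502+1899612=5135130
Read S(14,9) = 5135130.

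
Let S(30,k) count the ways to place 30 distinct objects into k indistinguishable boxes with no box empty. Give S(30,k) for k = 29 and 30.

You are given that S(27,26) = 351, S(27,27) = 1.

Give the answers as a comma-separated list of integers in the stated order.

row 28: T[28][27]=27·1+351=378  T[28][28]=28·0+1=1
row 29: T[29][28]=28·1+378=406  T[29][29]=29·0+1=1
row 30: T[30][29]=29·1+406=435  T[30][30]=30·0+1=1
Read S(30,29) = 435, S(30,30) = 1.

435, 1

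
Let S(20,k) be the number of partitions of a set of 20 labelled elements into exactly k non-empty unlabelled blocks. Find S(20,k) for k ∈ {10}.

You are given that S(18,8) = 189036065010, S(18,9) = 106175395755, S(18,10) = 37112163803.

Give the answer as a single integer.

[19] T[19,9]:9*106175395755+189036065010=1144614626805 · T[19,10]:10*37112163803+106175395755=477297033785
[20] T[20,10]:10*477297033785+1144614626805=5917584964655
Read S(20,10) = 5917584964655.

5917584964655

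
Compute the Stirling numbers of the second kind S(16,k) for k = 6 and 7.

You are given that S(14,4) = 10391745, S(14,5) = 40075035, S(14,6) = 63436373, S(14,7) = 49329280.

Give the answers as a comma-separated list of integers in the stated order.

row 15: T[15][5]=5·40075035+10391745=210766920  T[15][6]=6·63436373+40075035=420693273  T[15][7]=7·49329280+63436373=408741333
row 16: T[16][6]=6·420693273+210766920=2734926558  T[16][7]=7·408741333+420693273=3281882604
Read S(16,6) = 2734926558, S(16,7) = 3281882604.

2734926558, 3281882604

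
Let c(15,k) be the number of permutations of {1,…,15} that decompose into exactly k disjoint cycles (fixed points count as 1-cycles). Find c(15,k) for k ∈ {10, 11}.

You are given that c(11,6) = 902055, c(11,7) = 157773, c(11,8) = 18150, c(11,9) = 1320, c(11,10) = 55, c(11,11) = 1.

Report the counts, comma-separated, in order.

i=12: T(12,7)=902055+11·157773=2637558 | T(12,8)=157773+11·18150=357423 | T(12,9)=18150+11·1320=32670 | T(12,10)=1320+11·55=1925 | T(12,11)=55+11·1=66
i=13: T(13,8)=2637558+12·357423=6926634 | T(13,9)=357423+12·32670=749463 | T(13,10)=32670+12·1925=55770 | T(13,11)=1925+12·66=2717
i=14: T(14,9)=6926634+13·749463=16669653 | T(14,10)=749463+13·55770=1474473 | T(14,11)=55770+13·2717=91091
i=15: T(15,10)=16669653+14·1474473=37312275 | T(15,11)=1474473+14·91091=2749747
Read c(15,10) = 37312275, c(15,11) = 2749747.

37312275, 2749747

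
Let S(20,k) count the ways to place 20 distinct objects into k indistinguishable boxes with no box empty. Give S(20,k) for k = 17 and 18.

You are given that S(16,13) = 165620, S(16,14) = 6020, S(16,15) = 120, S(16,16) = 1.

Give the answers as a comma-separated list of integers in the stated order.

r17: T_17,14=14×6020+165620=249900; T_17,15=15×120+6020=7820; T_17,16=16×1+120=136; T_17,17=17×0+1=1
r18: T_18,15=15×7820+249900=367200; T_18,16=16×136+7820=9996; T_18,17=17×1+136=153; T_18,18=18×0+1=1
r19: T_19,16=16×9996+367200=527136; T_19,17=17×153+9996=12597; T_19,18=18×1+153=171
r20: T_20,17=17×12597+527136=741285; T_20,18=18×171+12597=15675
Read S(20,17) = 741285, S(20,18) = 15675.

741285, 15675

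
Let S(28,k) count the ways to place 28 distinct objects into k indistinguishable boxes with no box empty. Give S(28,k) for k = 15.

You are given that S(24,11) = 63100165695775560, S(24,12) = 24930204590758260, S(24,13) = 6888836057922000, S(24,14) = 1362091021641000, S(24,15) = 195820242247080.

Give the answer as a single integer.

36060660300744309600

row 25: T[25][12]=12·24930204590758260+63100165695775560=362262620784874680  T[25][13]=13·6888836057922000+24930204590758260=114485073343744260  T[25][14]=14·1362091021641000+6888836057922000=25958110360896000  T[25][15]=15·195820242247080+1362091021641000=4299394655347200
row 26: T[26][13]=13·114485073343744260+362262620784874680=1850568574253550060  T[26][14]=14·25958110360896000+114485073343744260=477898618396288260  T[26][15]=15·4299394655347200+25958110360896000=90449030191104000
row 27: T[27][14]=14·477898618396288260+1850568574253550060=8541149231801585700  T[27][15]=15·90449030191104000+477898618396288260=1834634071262848260
row 28: T[28][15]=15·1834634071262848260+8541149231801585700=36060660300744309600
Read S(28,15) = 36060660300744309600.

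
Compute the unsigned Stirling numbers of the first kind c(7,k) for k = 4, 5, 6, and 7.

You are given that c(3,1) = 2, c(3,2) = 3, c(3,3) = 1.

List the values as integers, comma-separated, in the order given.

i=4: T(4,1)=0+3·2=6 | T(4,2)=2+3·3=11 | T(4,3)=3+3·1=6 | T(4,4)=1+3·0=1
i=5: T(5,2)=6+4·11=50 | T(5,3)=11+4·6=35 | T(5,4)=6+4·1=10 | T(5,5)=1+4·0=1
i=6: T(6,3)=50+5·35=225 | T(6,4)=35+5·10=85 | T(6,5)=10+5·1=15 | T(6,6)=1+5·0=1
i=7: T(7,4)=225+6·85=735 | T(7,5)=85+6·15=175 | T(7,6)=15+6·1=21 | T(7,7)=1+6·0=1
Read c(7,4) = 735, c(7,5) = 175, c(7,6) = 21, c(7,7) = 1.

735, 175, 21, 1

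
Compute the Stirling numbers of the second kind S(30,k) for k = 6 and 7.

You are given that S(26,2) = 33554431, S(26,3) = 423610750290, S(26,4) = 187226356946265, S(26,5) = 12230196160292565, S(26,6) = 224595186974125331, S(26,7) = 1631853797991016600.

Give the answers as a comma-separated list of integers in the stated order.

r27: T_27,3=3×423610750290+33554431=1270865805301; T_27,4=4×187226356946265+423610750290=749329038535350; T_27,5=5×12230196160292565+187226356946265=61338207158409090; T_27,6=6×224595186974125331+12230196160292565=1359801318005044551; T_27,7=7×1631853797991016600+224595186974125331=11647571772911241531
r28: T_28,4=4×749329038535350+1270865805301=2998587019946701; T_28,5=5×61338207158409090+749329038535350=307440364830580800; T_28,6=6×1359801318005044551+61338207158409090=8220146115188676396; T_28,7=7×11647571772911241531+1359801318005044551=82892803728383735268
r29: T_29,5=5×307440364830580800+2998587019946701=1540200411172850701; T_29,6=6×8220146115188676396+307440364830580800=49628317055962639176; T_29,7=7×82892803728383735268+8220146115188676396=588469772213874823272
r30: T_30,6=6×49628317055962639176+1540200411172850701=299310102746948685757; T_30,7=7×588469772213874823272+49628317055962639176=4168916722553086402080
Read S(30,6) = 299310102746948685757, S(30,7) = 4168916722553086402080.

299310102746948685757, 4168916722553086402080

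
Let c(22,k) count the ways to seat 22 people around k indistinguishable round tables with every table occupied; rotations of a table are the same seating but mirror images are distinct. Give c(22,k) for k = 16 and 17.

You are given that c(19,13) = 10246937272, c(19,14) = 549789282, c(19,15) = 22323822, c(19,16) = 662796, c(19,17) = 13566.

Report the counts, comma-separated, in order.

75289668850, 2792167686

r20: T_20,14=19×549789282+10246937272=20692933630; T_20,15=19×22323822+549789282=973941900; T_20,16=19×662796+22323822=34916946; T_20,17=19×13566+662796=920550
r21: T_21,15=20×973941900+20692933630=40171771630; T_21,16=20×34916946+973941900=1672280820; T_21,17=20×920550+34916946=53327946
r22: T_22,16=21×1672280820+40171771630=75289668850; T_22,17=21×53327946+1672280820=2792167686
Read c(22,16) = 75289668850, c(22,17) = 2792167686.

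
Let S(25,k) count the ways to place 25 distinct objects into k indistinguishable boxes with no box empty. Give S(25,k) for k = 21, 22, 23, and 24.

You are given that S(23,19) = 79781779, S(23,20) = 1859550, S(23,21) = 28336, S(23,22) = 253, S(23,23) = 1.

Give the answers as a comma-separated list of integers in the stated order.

168519505, 3200450, 40250, 300

@24  (24,20):1859550·20+79781779→116972779, (24,21):28336·21+1859550→2454606, (24,22):253·22+28336→33902, (24,23):1·23+253→276, (24,24):0·24+1→1
@25  (25,21):2454606·21+116972779→168519505, (25,22):33902·22+2454606→3200450, (25,23):276·23+33902→40250, (25,24):1·24+276→300
Read S(25,21) = 168519505, S(25,22) = 3200450, S(25,23) = 40250, S(25,24) = 300.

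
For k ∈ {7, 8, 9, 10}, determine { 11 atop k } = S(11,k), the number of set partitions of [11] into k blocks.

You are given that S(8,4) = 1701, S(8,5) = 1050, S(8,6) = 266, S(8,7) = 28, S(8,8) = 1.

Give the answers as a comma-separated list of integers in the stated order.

[9] T[9,5]:5*1050+1701=6951 · T[9,6]:6*266+1050=2646 · T[9,7]:7*28+266=462 · T[9,8]:8*1+28=36 · T[9,9]:9*0+1=1
[10] T[10,6]:6*2646+6951=22827 · T[10,7]:7*462+2646=5880 · T[10,8]:8*36+462=750 · T[10,9]:9*1+36=45 · T[10,10]:10*0+1=1
[11] T[11,7]:7*5880+22827=63987 · T[11,8]:8*750+5880=11880 · T[11,9]:9*45+750=1155 · T[11,10]:10*1+45=55
Read S(11,7) = 63987, S(11,8) = 11880, S(11,9) = 1155, S(11,10) = 55.

63987, 11880, 1155, 55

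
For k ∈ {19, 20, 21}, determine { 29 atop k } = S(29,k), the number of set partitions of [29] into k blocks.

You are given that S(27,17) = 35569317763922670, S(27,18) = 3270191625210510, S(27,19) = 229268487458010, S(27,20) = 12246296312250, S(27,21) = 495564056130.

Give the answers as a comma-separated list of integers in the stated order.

row 28: T[28][18]=18·3270191625210510+35569317763922670=94432767017711850  T[28][19]=19·229268487458010+3270191625210510=7626292886912700  T[28][20]=20·12246296312250+229268487458010=474194413703010  T[28][21]=21·495564056130+12246296312250=22653141490980
row 29: T[29][19]=19·7626292886912700+94432767017711850=239332331869053150  T[29][20]=20·474194413703010+7626292886912700=17110181160972900  T[29][21]=21·22653141490980+474194413703010=949910385013590
Read S(29,19) = 239332331869053150, S(29,20) = 17110181160972900, S(29,21) = 949910385013590.

239332331869053150, 17110181160972900, 949910385013590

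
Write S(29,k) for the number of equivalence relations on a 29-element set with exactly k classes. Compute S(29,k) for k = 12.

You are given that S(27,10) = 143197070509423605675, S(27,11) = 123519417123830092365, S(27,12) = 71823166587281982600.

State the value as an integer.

13326679652926121224470

r28: T_28,11=11×123519417123830092365+143197070509423605675=1501910658871554621690; T_28,12=12×71823166587281982600+123519417123830092365=985397416171213883565
r29: T_29,12=12×985397416171213883565+1501910658871554621690=13326679652926121224470
Read S(29,12) = 13326679652926121224470.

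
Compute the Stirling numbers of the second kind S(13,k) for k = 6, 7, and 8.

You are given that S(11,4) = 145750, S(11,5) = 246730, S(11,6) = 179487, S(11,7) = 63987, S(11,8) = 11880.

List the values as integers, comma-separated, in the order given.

9321312, 5715424, 1899612

[12] T[12,5]:5*246730+145750=1379400 · T[12,6]:6*179487+246730=1323652 · T[12,7]:7*63987+179487=627396 · T[12,8]:8*11880+63987=159027
[13] T[13,6]:6*1323652+1379400=9321312 · T[13,7]:7*627396+1323652=5715424 · T[13,8]:8*159027+627396=1899612
Read S(13,6) = 9321312, S(13,7) = 5715424, S(13,8) = 1899612.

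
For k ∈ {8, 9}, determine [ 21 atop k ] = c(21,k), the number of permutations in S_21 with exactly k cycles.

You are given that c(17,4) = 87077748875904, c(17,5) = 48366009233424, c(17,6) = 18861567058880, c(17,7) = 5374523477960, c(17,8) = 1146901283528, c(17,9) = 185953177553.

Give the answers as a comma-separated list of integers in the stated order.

@18  (18,5):48366009233424·17+87077748875904→909299905844112, (18,6):18861567058880·17+48366009233424→369012649234384, (18,7):5374523477960·17+18861567058880→110228466184200, (18,8):1146901283528·17+5374523477960→24871845297936, (18,9):185953177553·17+1146901283528→4308105301929
@19  (19,6):369012649234384·18+909299905844112→7551527592063024, (19,7):110228466184200·18+369012649234384→2353125040549984, (19,8):24871845297936·18+110228466184200→557921681547048, (19,9):4308105301929·18+24871845297936→102417740732658
@20  (20,7):2353125040549984·19+7551527592063024→52260903362512720, (20,8):557921681547048·19+2353125040549984→12953636989943896, (20,9):102417740732658·19+557921681547048→2503858755467550
@21  (21,8):12953636989943896·20+52260903362512720→311333643161390640, (21,9):2503858755467550·20+12953636989943896→63030812099294896
Read c(21,8) = 311333643161390640, c(21,9) = 63030812099294896.

311333643161390640, 63030812099294896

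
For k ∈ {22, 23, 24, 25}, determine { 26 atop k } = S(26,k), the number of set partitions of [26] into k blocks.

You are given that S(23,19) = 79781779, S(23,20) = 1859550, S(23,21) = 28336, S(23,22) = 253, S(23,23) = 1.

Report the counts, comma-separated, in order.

i=24: T(24,20)=79781779+20·1859550=116972779 | T(24,21)=1859550+21·28336=2454606 | T(24,22)=28336+22·253=33902 | T(24,23)=253+23·1=276 | T(24,24)=1+24·0=1
i=25: T(25,21)=116972779+21·2454606=168519505 | T(25,22)=2454606+22·33902=3200450 | T(25,23)=33902+23·276=40250 | T(25,24)=276+24·1=300 | T(25,25)=1+25·0=1
i=26: T(26,22)=168519505+22·3200450=238929405 | T(26,23)=3200450+23·40250=4126200 | T(26,24)=40250+24·300=47450 | T(26,25)=300+25·1=325
Read S(26,22) = 238929405, S(26,23) = 4126200, S(26,24) = 47450, S(26,25) = 325.

238929405, 4126200, 47450, 325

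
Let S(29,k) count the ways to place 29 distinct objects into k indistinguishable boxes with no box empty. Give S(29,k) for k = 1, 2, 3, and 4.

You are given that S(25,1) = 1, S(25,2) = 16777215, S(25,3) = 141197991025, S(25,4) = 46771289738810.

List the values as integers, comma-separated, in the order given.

1, 268435455, 11438127792025, 11998160744311570

i=26: T(26,1)=0+1·1=1 | T(26,2)=1+2·16777215=33554431 | T(26,3)=16777215+3·141197991025=423610750290 | T(26,4)=141197991025+4·46771289738810=187226356946265
i=27: T(27,1)=0+1·1=1 | T(27,2)=1+2·33554431=67108863 | T(27,3)=33554431+3·423610750290=1270865805301 | T(27,4)=423610750290+4·187226356946265=749329038535350
i=28: T(28,1)=0+1·1=1 | T(28,2)=1+2·67108863=134217727 | T(28,3)=67108863+3·1270865805301=3812664524766 | T(28,4)=1270865805301+4·749329038535350=2998587019946701
i=29: T(29,1)=0+1·1=1 | T(29,2)=1+2·134217727=268435455 | T(29,3)=134217727+3·3812664524766=11438127792025 | T(29,4)=3812664524766+4·2998587019946701=11998160744311570
Read S(29,1) = 1, S(29,2) = 268435455, S(29,3) = 11438127792025, S(29,4) = 11998160744311570.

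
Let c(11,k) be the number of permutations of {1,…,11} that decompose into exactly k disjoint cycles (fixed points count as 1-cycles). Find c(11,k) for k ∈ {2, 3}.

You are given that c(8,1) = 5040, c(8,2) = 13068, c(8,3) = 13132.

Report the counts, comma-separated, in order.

i=9: T(9,1)=0+8·5040=40320 | T(9,2)=5040+8·13068=109584 | T(9,3)=13068+8·13132=118124
i=10: T(10,1)=0+9·40320=362880 | T(10,2)=40320+9·109584=1026576 | T(10,3)=109584+9·118124=1172700
i=11: T(11,2)=362880+10·1026576=10628640 | T(11,3)=1026576+10·1172700=12753576
Read c(11,2) = 10628640, c(11,3) = 12753576.

10628640, 12753576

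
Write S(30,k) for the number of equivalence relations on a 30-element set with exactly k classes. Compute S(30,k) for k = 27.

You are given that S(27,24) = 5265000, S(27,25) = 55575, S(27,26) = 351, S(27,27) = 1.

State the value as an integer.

r28: T_28,25=25×55575+5265000=6654375; T_28,26=26×351+55575=64701; T_28,27=27×1+351=378
r29: T_29,26=26×64701+6654375=8336601; T_29,27=27×378+64701=74907
r30: T_30,27=27×74907+8336601=10359090
Read S(30,27) = 10359090.

10359090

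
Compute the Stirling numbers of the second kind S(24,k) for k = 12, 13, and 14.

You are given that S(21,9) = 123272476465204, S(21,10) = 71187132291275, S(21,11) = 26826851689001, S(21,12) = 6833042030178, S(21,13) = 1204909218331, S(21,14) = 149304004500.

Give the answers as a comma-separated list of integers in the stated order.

r22: T_22,10=10×71187132291275+123272476465204=835143799377954; T_22,11=11×26826851689001+71187132291275=366282500870286; T_22,12=12×6833042030178+26826851689001=108823356051137; T_22,13=13×1204909218331+6833042030178=22496861868481; T_22,14=14×149304004500+1204909218331=3295165281331
r23: T_23,11=11×366282500870286+835143799377954=4864251308951100; T_23,12=12×108823356051137+366282500870286=1672162773483930; T_23,13=13×22496861868481+108823356051137=401282560341390; T_23,14=14×3295165281331+22496861868481=68629175807115
r24: T_24,12=12×1672162773483930+4864251308951100=24930204590758260; T_24,13=13×401282560341390+1672162773483930=6888836057922000; T_24,14=14×68629175807115+401282560341390=1362091021641000
Read S(24,12) = 24930204590758260, S(24,13) = 6888836057922000, S(24,14) = 1362091021641000.

24930204590758260, 6888836057922000, 1362091021641000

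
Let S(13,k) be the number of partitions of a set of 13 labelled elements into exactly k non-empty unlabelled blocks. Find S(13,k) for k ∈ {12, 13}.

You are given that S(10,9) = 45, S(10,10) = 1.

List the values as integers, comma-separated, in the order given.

78, 1

row 11: T[11][10]=10·1+45=55  T[11][11]=11·0+1=1
row 12: T[12][11]=11·1+55=66  T[12][12]=12·0+1=1
row 13: T[13][12]=12·1+66=78  T[13][13]=13·0+1=1
Read S(13,12) = 78, S(13,13) = 1.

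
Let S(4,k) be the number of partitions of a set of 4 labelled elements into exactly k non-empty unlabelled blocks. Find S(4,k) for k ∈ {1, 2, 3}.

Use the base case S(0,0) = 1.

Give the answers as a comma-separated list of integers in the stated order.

i=1: T(1,1)=1+1·0=1
i=2: T(2,1)=0+1·1=1 | T(2,2)=1+2·0=1
i=3: T(3,1)=0+1·1=1 | T(3,2)=1+2·1=3 | T(3,3)=1+3·0=1
i=4: T(4,1)=0+1·1=1 | T(4,2)=1+2·3=7 | T(4,3)=3+3·1=6
Read S(4,1) = 1, S(4,2) = 7, S(4,3) = 6.

1, 7, 6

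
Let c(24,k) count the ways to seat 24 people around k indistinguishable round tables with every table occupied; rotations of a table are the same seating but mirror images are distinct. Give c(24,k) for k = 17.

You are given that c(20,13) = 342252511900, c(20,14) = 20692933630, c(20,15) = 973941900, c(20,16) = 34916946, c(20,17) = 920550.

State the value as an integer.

6400590336096

r21: T_21,14=20×20692933630+342252511900=756111184500; T_21,15=20×973941900+20692933630=40171771630; T_21,16=20×34916946+973941900=1672280820; T_21,17=20×920550+34916946=53327946
r22: T_22,15=21×40171771630+756111184500=1599718388730; T_22,16=21×1672280820+40171771630=75289668850; T_22,17=21×53327946+1672280820=2792167686
r23: T_23,16=22×75289668850+1599718388730=3256091103430; T_23,17=22×2792167686+75289668850=136717357942
r24: T_24,17=23×136717357942+3256091103430=6400590336096
Read c(24,17) = 6400590336096.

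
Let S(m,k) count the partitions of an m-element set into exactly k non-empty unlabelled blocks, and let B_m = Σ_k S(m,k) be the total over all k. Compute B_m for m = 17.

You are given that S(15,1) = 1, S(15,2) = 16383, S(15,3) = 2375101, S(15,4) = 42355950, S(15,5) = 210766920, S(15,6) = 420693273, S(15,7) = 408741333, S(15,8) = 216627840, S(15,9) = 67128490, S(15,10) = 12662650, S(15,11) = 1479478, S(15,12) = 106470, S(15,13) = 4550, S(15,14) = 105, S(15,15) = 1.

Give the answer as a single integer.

row 16: T[16][1]=1·1+0=1  T[16][2]=2·16383+1=32767  T[16][3]=3·2375101+16383=7141686  T[16][4]=4·42355950+2375101=171798901  T[16][5]=5·210766920+42355950=1096190550  T[16][6]=6·420693273+210766920=2734926558  T[16][7]=7·408741333+420693273=3281882604  T[16][8]=8·216627840+408741333=2141764053  T[16][9]=9·67128490+216627840=820784250  T[16][10]=10·12662650+67128490=193754990  T[16][11]=11·1479478+12662650=28936908  T[16][12]=12·106470+1479478=2757118  T[16][13]=13·4550+106470=165620  T[16][14]=14·105+4550=6020  T[16][15]=15·1+105=120  T[16][16]=16·0+1=1
row 17: T[17][1]=1·1+0=1  T[17][2]=2·32767+1=65535  T[17][3]=3·7141686+32767=21457825  T[17][4]=4·171798901+7141686=694337290  T[17][5]=5·1096190550+171798901=5652751651  T[17][6]=6·2734926558+1096190550=17505749898  T[17][7]=7·3281882604+2734926558=25708104786  T[17][8]=8·2141764053+3281882604=20415995028  T[17][9]=9·820784250+2141764053=9528822303  T[17][10]=10·193754990+820784250=2758334150  T[17][11]=11·28936908+193754990=512060978  T[17][12]=12·2757118+28936908=62022324  T[17][13]=13·165620+2757118=4910178  T[17][14]=14·6020+165620=249900  T[17][15]=15·120+6020=7820  T[17][16]=16·1+120=136  T[17][17]=17·0+1=1
B_17 = ΣS(17,k) = 1+65535+21457825+694337290+5652751651+17505749898+25708104786+20415995028+9528822303+2758334150+512060978+62022324+4910178+249900+7820+136+1 = 82864869804

82864869804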